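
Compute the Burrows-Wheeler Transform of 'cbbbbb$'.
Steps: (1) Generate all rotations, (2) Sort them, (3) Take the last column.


Rotations (sorted):
  0: $cbbbbb -> last char: b
  1: b$cbbbb -> last char: b
  2: bb$cbbb -> last char: b
  3: bbb$cbb -> last char: b
  4: bbbb$cb -> last char: b
  5: bbbbb$c -> last char: c
  6: cbbbbb$ -> last char: $


BWT = bbbbbc$


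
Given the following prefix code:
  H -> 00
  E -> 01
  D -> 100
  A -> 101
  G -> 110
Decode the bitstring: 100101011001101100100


Decoding step by step:
Bits 100 -> D
Bits 101 -> A
Bits 01 -> E
Bits 100 -> D
Bits 110 -> G
Bits 110 -> G
Bits 01 -> E
Bits 00 -> H


Decoded message: DAEDGGEH


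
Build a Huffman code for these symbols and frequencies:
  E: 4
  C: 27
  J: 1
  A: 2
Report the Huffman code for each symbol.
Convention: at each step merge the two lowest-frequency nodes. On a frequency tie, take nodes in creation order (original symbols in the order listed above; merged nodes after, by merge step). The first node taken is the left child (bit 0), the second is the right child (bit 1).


Huffman tree construction:
Step 1: Merge J(1) + A(2) = 3
Step 2: Merge (J+A)(3) + E(4) = 7
Step 3: Merge ((J+A)+E)(7) + C(27) = 34
Read each symbol's code off the tree from the root (left child = 0, right child = 1).

Codes:
  E: 01 (length 2)
  C: 1 (length 1)
  J: 000 (length 3)
  A: 001 (length 3)
Average code length: 44/34 = 1.2941 bits/symbol


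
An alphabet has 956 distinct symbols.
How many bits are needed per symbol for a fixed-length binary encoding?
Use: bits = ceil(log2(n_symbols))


log2(956) = 9.9009
Bracket: 2^9 = 512 < 956 <= 2^10 = 1024
So ceil(log2(956)) = 10

bits = ceil(log2(956)) = ceil(9.9009) = 10 bits


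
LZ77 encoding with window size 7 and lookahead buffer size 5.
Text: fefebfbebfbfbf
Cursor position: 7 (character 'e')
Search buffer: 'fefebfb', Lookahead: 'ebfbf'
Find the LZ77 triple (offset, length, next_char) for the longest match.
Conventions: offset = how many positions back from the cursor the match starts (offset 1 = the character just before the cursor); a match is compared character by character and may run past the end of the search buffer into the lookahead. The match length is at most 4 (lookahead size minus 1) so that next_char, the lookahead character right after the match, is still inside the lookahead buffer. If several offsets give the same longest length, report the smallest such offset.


Try each offset into the search buffer:
  offset=1 (pos 6, char 'b'): match length 0
  offset=2 (pos 5, char 'f'): match length 0
  offset=3 (pos 4, char 'b'): match length 0
  offset=4 (pos 3, char 'e'): match length 4
  offset=5 (pos 2, char 'f'): match length 0
  offset=6 (pos 1, char 'e'): match length 1
  offset=7 (pos 0, char 'f'): match length 0
Longest match has length 4 at offset 4.
next_char = character at position 7 + 4 = 11 -> 'f'

Best match: offset=4, length=4 (matching 'ebfb' starting at position 3)
LZ77 triple: (4, 4, 'f')


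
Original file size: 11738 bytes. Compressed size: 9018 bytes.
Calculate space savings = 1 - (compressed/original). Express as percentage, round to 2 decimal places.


ratio = compressed/original = 9018/11738 = 0.768274
savings = 1 - ratio = 1 - 0.768274 = 0.231726
as a percentage: 0.231726 * 100 = 23.17%

Space savings = 1 - 9018/11738 = 23.17%


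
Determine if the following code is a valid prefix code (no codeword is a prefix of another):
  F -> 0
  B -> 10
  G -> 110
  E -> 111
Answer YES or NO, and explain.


Checking each pair (does one codeword prefix another?):
  F='0' vs B='10': no prefix
  F='0' vs G='110': no prefix
  F='0' vs E='111': no prefix
  B='10' vs F='0': no prefix
  B='10' vs G='110': no prefix
  B='10' vs E='111': no prefix
  G='110' vs F='0': no prefix
  G='110' vs B='10': no prefix
  G='110' vs E='111': no prefix
  E='111' vs F='0': no prefix
  E='111' vs B='10': no prefix
  E='111' vs G='110': no prefix
No violation found over all pairs.

YES -- this is a valid prefix code. No codeword is a prefix of any other codeword.


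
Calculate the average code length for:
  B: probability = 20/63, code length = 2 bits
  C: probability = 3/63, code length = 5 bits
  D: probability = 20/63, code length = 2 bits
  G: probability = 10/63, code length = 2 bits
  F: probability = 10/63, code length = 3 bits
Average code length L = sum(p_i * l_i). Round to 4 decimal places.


Weighted contributions p_i * l_i:
  B: (20/63) * 2 = 40/63
  C: (3/63) * 5 = 15/63
  D: (20/63) * 2 = 40/63
  G: (10/63) * 2 = 20/63
  F: (10/63) * 3 = 30/63
Sum = (40 + 15 + 40 + 20 + 30)/63 = 145/63

L = 145/63 = 2.3016 bits/symbol


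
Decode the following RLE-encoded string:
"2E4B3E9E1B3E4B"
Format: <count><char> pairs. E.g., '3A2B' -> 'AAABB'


Expanding each <count><char> pair:
  2E -> 'EE'
  4B -> 'BBBB'
  3E -> 'EEE'
  9E -> 'EEEEEEEEE'
  1B -> 'B'
  3E -> 'EEE'
  4B -> 'BBBB'

Decoded = EEBBBBEEEEEEEEEEEEBEEEBBBB


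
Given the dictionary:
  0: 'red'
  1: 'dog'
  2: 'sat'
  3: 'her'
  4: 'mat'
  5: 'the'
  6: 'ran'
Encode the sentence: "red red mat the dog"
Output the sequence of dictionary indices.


Look up each word in the dictionary:
  'red' -> 0
  'red' -> 0
  'mat' -> 4
  'the' -> 5
  'dog' -> 1

Encoded: [0, 0, 4, 5, 1]


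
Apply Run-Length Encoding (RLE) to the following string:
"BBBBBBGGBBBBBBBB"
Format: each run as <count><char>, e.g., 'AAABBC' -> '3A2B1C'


Scanning runs left to right:
  i=0: run of 'B' x 6 -> '6B'
  i=6: run of 'G' x 2 -> '2G'
  i=8: run of 'B' x 8 -> '8B'

RLE = 6B2G8B


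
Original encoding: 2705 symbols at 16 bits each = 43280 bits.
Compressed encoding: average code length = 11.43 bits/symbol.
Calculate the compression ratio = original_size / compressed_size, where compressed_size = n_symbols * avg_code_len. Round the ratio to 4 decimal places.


original_size = n_symbols * orig_bits = 2705 * 16 = 43280 bits
compressed_size = n_symbols * avg_code_len = 2705 * 11.43 = 30918.15 bits
ratio = original_size / compressed_size = 43280 / 30918.15 = 1.3998

Compression ratio = 1.3998


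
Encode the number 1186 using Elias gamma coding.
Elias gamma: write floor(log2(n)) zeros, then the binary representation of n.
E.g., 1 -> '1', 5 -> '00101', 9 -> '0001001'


num_bits = floor(log2(1186)) + 1 = 11
leading_zeros = num_bits - 1 = 10
binary(1186) = 10010100010

Elias gamma(1186) = '0000000000' + '10010100010' = 000000000010010100010 (21 bits)


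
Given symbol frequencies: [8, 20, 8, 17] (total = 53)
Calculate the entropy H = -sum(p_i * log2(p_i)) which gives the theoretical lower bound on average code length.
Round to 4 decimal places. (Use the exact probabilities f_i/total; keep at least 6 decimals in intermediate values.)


Per-symbol terms -p_i * log2(p_i) with p_i = f_i/53:
  p = 8/53 = 0.150943: log2(p) = -2.727920, -p*log2(p) = 0.411762
  p = 20/53 = 0.377358: log2(p) = -1.405992, -p*log2(p) = 0.530563
  p = 8/53 = 0.150943: log2(p) = -2.727920, -p*log2(p) = 0.411762
  p = 17/53 = 0.320755: log2(p) = -1.640458, -p*log2(p) = 0.526185
H = 0.411762 + 0.530563 + 0.411762 + 0.526185 = 1.880272

H = 1.8803 bits/symbol


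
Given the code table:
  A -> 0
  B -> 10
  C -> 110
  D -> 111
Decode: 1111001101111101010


Decoding:
111 -> D
10 -> B
0 -> A
110 -> C
111 -> D
110 -> C
10 -> B
10 -> B


Result: DBACDCBB


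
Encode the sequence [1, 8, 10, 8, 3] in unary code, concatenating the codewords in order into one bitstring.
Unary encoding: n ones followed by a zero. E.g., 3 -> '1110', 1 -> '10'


Encode each number as n ones followed by a terminating 0:
  1 -> 10 (2 bits)
  8 -> 111111110 (9 bits)
  10 -> 11111111110 (11 bits)
  8 -> 111111110 (9 bits)
  3 -> 1110 (4 bits)
Total length = 2 + 9 + 11 + 9 + 4 = 35 bits.

Unary([1, 8, 10, 8, 3]) = 10111111110111111111101111111101110 (35 bits)


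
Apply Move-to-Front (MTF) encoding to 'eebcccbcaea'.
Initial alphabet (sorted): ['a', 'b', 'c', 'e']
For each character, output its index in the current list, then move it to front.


MTF encoding:
'e': index 3 in ['a', 'b', 'c', 'e'] -> ['e', 'a', 'b', 'c']
'e': index 0 in ['e', 'a', 'b', 'c'] -> ['e', 'a', 'b', 'c']
'b': index 2 in ['e', 'a', 'b', 'c'] -> ['b', 'e', 'a', 'c']
'c': index 3 in ['b', 'e', 'a', 'c'] -> ['c', 'b', 'e', 'a']
'c': index 0 in ['c', 'b', 'e', 'a'] -> ['c', 'b', 'e', 'a']
'c': index 0 in ['c', 'b', 'e', 'a'] -> ['c', 'b', 'e', 'a']
'b': index 1 in ['c', 'b', 'e', 'a'] -> ['b', 'c', 'e', 'a']
'c': index 1 in ['b', 'c', 'e', 'a'] -> ['c', 'b', 'e', 'a']
'a': index 3 in ['c', 'b', 'e', 'a'] -> ['a', 'c', 'b', 'e']
'e': index 3 in ['a', 'c', 'b', 'e'] -> ['e', 'a', 'c', 'b']
'a': index 1 in ['e', 'a', 'c', 'b'] -> ['a', 'e', 'c', 'b']


Output: [3, 0, 2, 3, 0, 0, 1, 1, 3, 3, 1]


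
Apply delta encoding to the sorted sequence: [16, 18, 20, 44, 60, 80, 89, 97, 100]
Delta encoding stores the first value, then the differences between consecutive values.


First value: 16
Deltas:
  18 - 16 = 2
  20 - 18 = 2
  44 - 20 = 24
  60 - 44 = 16
  80 - 60 = 20
  89 - 80 = 9
  97 - 89 = 8
  100 - 97 = 3


Delta encoded: [16, 2, 2, 24, 16, 20, 9, 8, 3]


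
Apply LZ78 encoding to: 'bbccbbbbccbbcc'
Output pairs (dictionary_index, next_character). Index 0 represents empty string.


LZ78 encoding steps:
Dictionary: {0: ''}
Step 1: w='' (idx 0), next='b' -> output (0, 'b'), add 'b' as idx 1
Step 2: w='b' (idx 1), next='c' -> output (1, 'c'), add 'bc' as idx 2
Step 3: w='' (idx 0), next='c' -> output (0, 'c'), add 'c' as idx 3
Step 4: w='b' (idx 1), next='b' -> output (1, 'b'), add 'bb' as idx 4
Step 5: w='bb' (idx 4), next='c' -> output (4, 'c'), add 'bbc' as idx 5
Step 6: w='c' (idx 3), next='b' -> output (3, 'b'), add 'cb' as idx 6
Step 7: w='bc' (idx 2), next='c' -> output (2, 'c'), add 'bcc' as idx 7


Encoded: [(0, 'b'), (1, 'c'), (0, 'c'), (1, 'b'), (4, 'c'), (3, 'b'), (2, 'c')]


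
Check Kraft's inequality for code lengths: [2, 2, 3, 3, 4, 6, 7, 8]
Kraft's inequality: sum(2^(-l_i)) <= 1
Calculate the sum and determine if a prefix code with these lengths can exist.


Sum = 2^(-2) + 2^(-2) + 2^(-3) + 2^(-3) + 2^(-4) + 2^(-6) + 2^(-7) + 2^(-8)
    = 0.25 + 0.25 + 0.125 + 0.125 + 0.0625 + 0.015625 + 0.0078125 + 0.00390625
    = 215/256 = 0.83984375
Since 0.83984375 <= 1, Kraft's inequality IS satisfied.
A prefix code with these lengths CAN exist.

Kraft sum = 0.83984375. Satisfied.


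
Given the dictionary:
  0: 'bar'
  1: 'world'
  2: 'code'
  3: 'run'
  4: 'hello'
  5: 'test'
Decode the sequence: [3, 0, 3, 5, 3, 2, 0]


Look up each index in the dictionary:
  3 -> 'run'
  0 -> 'bar'
  3 -> 'run'
  5 -> 'test'
  3 -> 'run'
  2 -> 'code'
  0 -> 'bar'

Decoded: "run bar run test run code bar"


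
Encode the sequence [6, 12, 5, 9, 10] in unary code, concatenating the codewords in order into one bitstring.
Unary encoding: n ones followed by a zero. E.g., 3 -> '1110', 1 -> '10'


Encode each number as n ones followed by a terminating 0:
  6 -> 1111110 (7 bits)
  12 -> 1111111111110 (13 bits)
  5 -> 111110 (6 bits)
  9 -> 1111111110 (10 bits)
  10 -> 11111111110 (11 bits)
Total length = 7 + 13 + 6 + 10 + 11 = 47 bits.

Unary([6, 12, 5, 9, 10]) = 11111101111111111110111110111111111011111111110 (47 bits)


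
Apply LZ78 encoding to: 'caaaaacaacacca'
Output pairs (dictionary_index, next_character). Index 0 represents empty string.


LZ78 encoding steps:
Dictionary: {0: ''}
Step 1: w='' (idx 0), next='c' -> output (0, 'c'), add 'c' as idx 1
Step 2: w='' (idx 0), next='a' -> output (0, 'a'), add 'a' as idx 2
Step 3: w='a' (idx 2), next='a' -> output (2, 'a'), add 'aa' as idx 3
Step 4: w='aa' (idx 3), next='c' -> output (3, 'c'), add 'aac' as idx 4
Step 5: w='aac' (idx 4), next='a' -> output (4, 'a'), add 'aaca' as idx 5
Step 6: w='c' (idx 1), next='c' -> output (1, 'c'), add 'cc' as idx 6
Step 7: w='a' (idx 2), end of input -> output (2, '')


Encoded: [(0, 'c'), (0, 'a'), (2, 'a'), (3, 'c'), (4, 'a'), (1, 'c'), (2, '')]


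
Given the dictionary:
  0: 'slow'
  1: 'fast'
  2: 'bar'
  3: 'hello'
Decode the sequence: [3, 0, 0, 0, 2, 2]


Look up each index in the dictionary:
  3 -> 'hello'
  0 -> 'slow'
  0 -> 'slow'
  0 -> 'slow'
  2 -> 'bar'
  2 -> 'bar'

Decoded: "hello slow slow slow bar bar"


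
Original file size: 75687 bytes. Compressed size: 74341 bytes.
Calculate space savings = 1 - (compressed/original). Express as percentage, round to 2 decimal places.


ratio = compressed/original = 74341/75687 = 0.982216
savings = 1 - ratio = 1 - 0.982216 = 0.017784
as a percentage: 0.017784 * 100 = 1.78%

Space savings = 1 - 74341/75687 = 1.78%


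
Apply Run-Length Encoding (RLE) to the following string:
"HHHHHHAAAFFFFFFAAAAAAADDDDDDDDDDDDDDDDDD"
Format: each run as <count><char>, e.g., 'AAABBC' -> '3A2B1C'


Scanning runs left to right:
  i=0: run of 'H' x 6 -> '6H'
  i=6: run of 'A' x 3 -> '3A'
  i=9: run of 'F' x 6 -> '6F'
  i=15: run of 'A' x 7 -> '7A'
  i=22: run of 'D' x 18 -> '18D'

RLE = 6H3A6F7A18D


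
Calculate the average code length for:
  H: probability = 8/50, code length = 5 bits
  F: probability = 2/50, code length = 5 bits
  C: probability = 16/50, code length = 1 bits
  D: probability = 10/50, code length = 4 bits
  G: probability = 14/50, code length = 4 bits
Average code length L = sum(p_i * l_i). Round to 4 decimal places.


Weighted contributions p_i * l_i:
  H: (8/50) * 5 = 40/50
  F: (2/50) * 5 = 10/50
  C: (16/50) * 1 = 16/50
  D: (10/50) * 4 = 40/50
  G: (14/50) * 4 = 56/50
Sum = (40 + 10 + 16 + 40 + 56)/50 = 162/50

L = 162/50 = 3.2400 bits/symbol


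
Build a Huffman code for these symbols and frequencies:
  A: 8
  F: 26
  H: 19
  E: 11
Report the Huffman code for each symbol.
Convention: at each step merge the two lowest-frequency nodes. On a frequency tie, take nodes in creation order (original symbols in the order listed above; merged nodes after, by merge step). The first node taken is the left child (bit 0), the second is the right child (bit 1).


Huffman tree construction:
Step 1: Merge A(8) + E(11) = 19
Step 2: Merge H(19) + (A+E)(19) = 38
Step 3: Merge F(26) + (H+(A+E))(38) = 64
Read each symbol's code off the tree from the root (left child = 0, right child = 1).

Codes:
  A: 110 (length 3)
  F: 0 (length 1)
  H: 10 (length 2)
  E: 111 (length 3)
Average code length: 121/64 = 1.8906 bits/symbol


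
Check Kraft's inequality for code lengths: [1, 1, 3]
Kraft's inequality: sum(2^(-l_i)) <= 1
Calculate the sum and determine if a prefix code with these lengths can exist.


Sum = 2^(-1) + 2^(-1) + 2^(-3)
    = 0.5 + 0.5 + 0.125
    = 9/8 = 1.125
Since 1.125 > 1, Kraft's inequality is NOT satisfied.
A prefix code with these lengths CANNOT exist.

Kraft sum = 1.125. Not satisfied.


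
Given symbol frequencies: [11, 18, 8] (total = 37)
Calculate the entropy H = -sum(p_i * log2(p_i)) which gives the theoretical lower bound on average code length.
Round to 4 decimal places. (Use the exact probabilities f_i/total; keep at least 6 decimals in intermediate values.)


Per-symbol terms -p_i * log2(p_i) with p_i = f_i/37:
  p = 11/37 = 0.297297: log2(p) = -1.750022, -p*log2(p) = 0.520277
  p = 18/37 = 0.486486: log2(p) = -1.039528, -p*log2(p) = 0.505717
  p = 8/37 = 0.216216: log2(p) = -2.209453, -p*log2(p) = 0.477720
H = 0.520277 + 0.505717 + 0.477720 = 1.503714

H = 1.5037 bits/symbol


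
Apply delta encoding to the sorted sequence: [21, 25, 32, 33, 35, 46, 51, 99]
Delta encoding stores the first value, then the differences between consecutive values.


First value: 21
Deltas:
  25 - 21 = 4
  32 - 25 = 7
  33 - 32 = 1
  35 - 33 = 2
  46 - 35 = 11
  51 - 46 = 5
  99 - 51 = 48


Delta encoded: [21, 4, 7, 1, 2, 11, 5, 48]


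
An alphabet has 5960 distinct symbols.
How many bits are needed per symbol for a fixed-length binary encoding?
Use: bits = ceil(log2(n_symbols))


log2(5960) = 12.5411
Bracket: 2^12 = 4096 < 5960 <= 2^13 = 8192
So ceil(log2(5960)) = 13

bits = ceil(log2(5960)) = ceil(12.5411) = 13 bits


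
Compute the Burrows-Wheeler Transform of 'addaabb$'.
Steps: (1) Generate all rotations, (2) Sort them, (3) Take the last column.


Rotations (sorted):
  0: $addaabb -> last char: b
  1: aabb$add -> last char: d
  2: abb$adda -> last char: a
  3: addaabb$ -> last char: $
  4: b$addaab -> last char: b
  5: bb$addaa -> last char: a
  6: daabb$ad -> last char: d
  7: ddaabb$a -> last char: a


BWT = bda$bada


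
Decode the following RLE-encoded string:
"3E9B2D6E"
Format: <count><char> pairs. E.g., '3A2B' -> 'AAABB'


Expanding each <count><char> pair:
  3E -> 'EEE'
  9B -> 'BBBBBBBBB'
  2D -> 'DD'
  6E -> 'EEEEEE'

Decoded = EEEBBBBBBBBBDDEEEEEE


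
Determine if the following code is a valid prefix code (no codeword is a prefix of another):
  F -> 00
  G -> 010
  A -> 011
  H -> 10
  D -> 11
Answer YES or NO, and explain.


Checking each pair (does one codeword prefix another?):
  F='00' vs G='010': no prefix
  F='00' vs A='011': no prefix
  F='00' vs H='10': no prefix
  F='00' vs D='11': no prefix
  G='010' vs F='00': no prefix
  G='010' vs A='011': no prefix
  G='010' vs H='10': no prefix
  G='010' vs D='11': no prefix
  A='011' vs F='00': no prefix
  A='011' vs G='010': no prefix
  A='011' vs H='10': no prefix
  A='011' vs D='11': no prefix
  H='10' vs F='00': no prefix
  H='10' vs G='010': no prefix
  H='10' vs A='011': no prefix
  H='10' vs D='11': no prefix
  D='11' vs F='00': no prefix
  D='11' vs G='010': no prefix
  D='11' vs A='011': no prefix
  D='11' vs H='10': no prefix
No violation found over all pairs.

YES -- this is a valid prefix code. No codeword is a prefix of any other codeword.


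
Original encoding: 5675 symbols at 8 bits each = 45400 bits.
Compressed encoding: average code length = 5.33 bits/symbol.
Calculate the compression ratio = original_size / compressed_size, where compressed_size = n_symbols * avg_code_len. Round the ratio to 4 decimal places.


original_size = n_symbols * orig_bits = 5675 * 8 = 45400 bits
compressed_size = n_symbols * avg_code_len = 5675 * 5.33 = 30247.75 bits
ratio = original_size / compressed_size = 45400 / 30247.75 = 1.5009

Compression ratio = 1.5009


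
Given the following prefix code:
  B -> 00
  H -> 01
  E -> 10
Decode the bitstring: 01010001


Decoding step by step:
Bits 01 -> H
Bits 01 -> H
Bits 00 -> B
Bits 01 -> H


Decoded message: HHBH


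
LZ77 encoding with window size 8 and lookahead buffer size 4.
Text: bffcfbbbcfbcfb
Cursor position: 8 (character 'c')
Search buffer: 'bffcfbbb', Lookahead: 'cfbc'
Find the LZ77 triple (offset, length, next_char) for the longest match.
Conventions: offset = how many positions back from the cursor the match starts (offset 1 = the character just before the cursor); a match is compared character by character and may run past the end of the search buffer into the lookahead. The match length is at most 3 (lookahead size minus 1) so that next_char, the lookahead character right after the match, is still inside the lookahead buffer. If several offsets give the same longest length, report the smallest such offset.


Try each offset into the search buffer:
  offset=1 (pos 7, char 'b'): match length 0
  offset=2 (pos 6, char 'b'): match length 0
  offset=3 (pos 5, char 'b'): match length 0
  offset=4 (pos 4, char 'f'): match length 0
  offset=5 (pos 3, char 'c'): match length 3
  offset=6 (pos 2, char 'f'): match length 0
  offset=7 (pos 1, char 'f'): match length 0
  offset=8 (pos 0, char 'b'): match length 0
Longest match has length 3 at offset 5.
next_char = character at position 8 + 3 = 11 -> 'c'

Best match: offset=5, length=3 (matching 'cfb' starting at position 3)
LZ77 triple: (5, 3, 'c')


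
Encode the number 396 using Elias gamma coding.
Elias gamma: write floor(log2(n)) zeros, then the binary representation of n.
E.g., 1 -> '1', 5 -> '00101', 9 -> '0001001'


num_bits = floor(log2(396)) + 1 = 9
leading_zeros = num_bits - 1 = 8
binary(396) = 110001100

Elias gamma(396) = '00000000' + '110001100' = 00000000110001100 (17 bits)


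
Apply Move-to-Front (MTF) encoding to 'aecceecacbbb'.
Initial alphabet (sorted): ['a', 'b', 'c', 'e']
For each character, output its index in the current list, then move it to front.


MTF encoding:
'a': index 0 in ['a', 'b', 'c', 'e'] -> ['a', 'b', 'c', 'e']
'e': index 3 in ['a', 'b', 'c', 'e'] -> ['e', 'a', 'b', 'c']
'c': index 3 in ['e', 'a', 'b', 'c'] -> ['c', 'e', 'a', 'b']
'c': index 0 in ['c', 'e', 'a', 'b'] -> ['c', 'e', 'a', 'b']
'e': index 1 in ['c', 'e', 'a', 'b'] -> ['e', 'c', 'a', 'b']
'e': index 0 in ['e', 'c', 'a', 'b'] -> ['e', 'c', 'a', 'b']
'c': index 1 in ['e', 'c', 'a', 'b'] -> ['c', 'e', 'a', 'b']
'a': index 2 in ['c', 'e', 'a', 'b'] -> ['a', 'c', 'e', 'b']
'c': index 1 in ['a', 'c', 'e', 'b'] -> ['c', 'a', 'e', 'b']
'b': index 3 in ['c', 'a', 'e', 'b'] -> ['b', 'c', 'a', 'e']
'b': index 0 in ['b', 'c', 'a', 'e'] -> ['b', 'c', 'a', 'e']
'b': index 0 in ['b', 'c', 'a', 'e'] -> ['b', 'c', 'a', 'e']


Output: [0, 3, 3, 0, 1, 0, 1, 2, 1, 3, 0, 0]


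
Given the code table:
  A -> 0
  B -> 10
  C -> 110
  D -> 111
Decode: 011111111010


Decoding:
0 -> A
111 -> D
111 -> D
110 -> C
10 -> B


Result: ADDCB


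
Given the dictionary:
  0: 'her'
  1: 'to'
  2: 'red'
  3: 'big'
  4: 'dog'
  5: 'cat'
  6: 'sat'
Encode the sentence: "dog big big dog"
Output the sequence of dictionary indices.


Look up each word in the dictionary:
  'dog' -> 4
  'big' -> 3
  'big' -> 3
  'dog' -> 4

Encoded: [4, 3, 3, 4]


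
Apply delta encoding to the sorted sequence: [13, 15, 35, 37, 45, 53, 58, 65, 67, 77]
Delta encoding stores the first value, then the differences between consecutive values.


First value: 13
Deltas:
  15 - 13 = 2
  35 - 15 = 20
  37 - 35 = 2
  45 - 37 = 8
  53 - 45 = 8
  58 - 53 = 5
  65 - 58 = 7
  67 - 65 = 2
  77 - 67 = 10


Delta encoded: [13, 2, 20, 2, 8, 8, 5, 7, 2, 10]


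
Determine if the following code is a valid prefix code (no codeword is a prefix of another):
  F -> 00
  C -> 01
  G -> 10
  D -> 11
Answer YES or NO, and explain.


Checking each pair (does one codeword prefix another?):
  F='00' vs C='01': no prefix
  F='00' vs G='10': no prefix
  F='00' vs D='11': no prefix
  C='01' vs F='00': no prefix
  C='01' vs G='10': no prefix
  C='01' vs D='11': no prefix
  G='10' vs F='00': no prefix
  G='10' vs C='01': no prefix
  G='10' vs D='11': no prefix
  D='11' vs F='00': no prefix
  D='11' vs C='01': no prefix
  D='11' vs G='10': no prefix
No violation found over all pairs.

YES -- this is a valid prefix code. No codeword is a prefix of any other codeword.


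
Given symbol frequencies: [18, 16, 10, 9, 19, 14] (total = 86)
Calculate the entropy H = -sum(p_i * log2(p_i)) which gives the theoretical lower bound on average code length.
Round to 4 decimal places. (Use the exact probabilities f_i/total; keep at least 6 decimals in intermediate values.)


Per-symbol terms -p_i * log2(p_i) with p_i = f_i/86:
  p = 18/86 = 0.209302: log2(p) = -2.256340, -p*log2(p) = 0.472257
  p = 16/86 = 0.186047: log2(p) = -2.426265, -p*log2(p) = 0.451398
  p = 10/86 = 0.116279: log2(p) = -3.104337, -p*log2(p) = 0.360969
  p = 9/86 = 0.104651: log2(p) = -3.256340, -p*log2(p) = 0.340780
  p = 19/86 = 0.220930: log2(p) = -2.178337, -p*log2(p) = 0.481261
  p = 14/86 = 0.162791: log2(p) = -2.618910, -p*log2(p) = 0.426334
H = 0.472257 + 0.451398 + 0.360969 + 0.340780 + 0.481261 + 0.426334 = 2.532999

H = 2.533 bits/symbol


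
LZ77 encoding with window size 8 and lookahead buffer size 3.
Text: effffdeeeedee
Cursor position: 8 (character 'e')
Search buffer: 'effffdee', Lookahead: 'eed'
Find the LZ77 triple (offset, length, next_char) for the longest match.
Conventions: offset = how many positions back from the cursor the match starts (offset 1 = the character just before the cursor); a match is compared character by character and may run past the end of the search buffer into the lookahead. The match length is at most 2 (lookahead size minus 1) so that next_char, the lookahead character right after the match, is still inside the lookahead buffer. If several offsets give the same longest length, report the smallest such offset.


Try each offset into the search buffer:
  offset=1 (pos 7, char 'e'): match length 2
  offset=2 (pos 6, char 'e'): match length 2
  offset=3 (pos 5, char 'd'): match length 0
  offset=4 (pos 4, char 'f'): match length 0
  offset=5 (pos 3, char 'f'): match length 0
  offset=6 (pos 2, char 'f'): match length 0
  offset=7 (pos 1, char 'f'): match length 0
  offset=8 (pos 0, char 'e'): match length 1
Longest match has length 2, found at offsets 1, 2; take the smallest, offset 1.
next_char = character at position 8 + 2 = 10 -> 'd'

Best match: offset=1, length=2 (matching 'ee' starting at position 7)
LZ77 triple: (1, 2, 'd')


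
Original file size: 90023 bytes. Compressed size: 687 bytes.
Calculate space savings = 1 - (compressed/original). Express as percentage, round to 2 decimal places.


ratio = compressed/original = 687/90023 = 0.007631
savings = 1 - ratio = 1 - 0.007631 = 0.992369
as a percentage: 0.992369 * 100 = 99.24%

Space savings = 1 - 687/90023 = 99.24%


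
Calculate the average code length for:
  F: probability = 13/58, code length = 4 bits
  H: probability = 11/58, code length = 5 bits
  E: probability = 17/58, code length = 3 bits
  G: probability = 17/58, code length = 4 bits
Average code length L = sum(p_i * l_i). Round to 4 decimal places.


Weighted contributions p_i * l_i:
  F: (13/58) * 4 = 52/58
  H: (11/58) * 5 = 55/58
  E: (17/58) * 3 = 51/58
  G: (17/58) * 4 = 68/58
Sum = (52 + 55 + 51 + 68)/58 = 226/58

L = 226/58 = 3.8966 bits/symbol


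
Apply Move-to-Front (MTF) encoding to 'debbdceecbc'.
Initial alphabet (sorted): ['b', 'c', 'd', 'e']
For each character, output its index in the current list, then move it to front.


MTF encoding:
'd': index 2 in ['b', 'c', 'd', 'e'] -> ['d', 'b', 'c', 'e']
'e': index 3 in ['d', 'b', 'c', 'e'] -> ['e', 'd', 'b', 'c']
'b': index 2 in ['e', 'd', 'b', 'c'] -> ['b', 'e', 'd', 'c']
'b': index 0 in ['b', 'e', 'd', 'c'] -> ['b', 'e', 'd', 'c']
'd': index 2 in ['b', 'e', 'd', 'c'] -> ['d', 'b', 'e', 'c']
'c': index 3 in ['d', 'b', 'e', 'c'] -> ['c', 'd', 'b', 'e']
'e': index 3 in ['c', 'd', 'b', 'e'] -> ['e', 'c', 'd', 'b']
'e': index 0 in ['e', 'c', 'd', 'b'] -> ['e', 'c', 'd', 'b']
'c': index 1 in ['e', 'c', 'd', 'b'] -> ['c', 'e', 'd', 'b']
'b': index 3 in ['c', 'e', 'd', 'b'] -> ['b', 'c', 'e', 'd']
'c': index 1 in ['b', 'c', 'e', 'd'] -> ['c', 'b', 'e', 'd']


Output: [2, 3, 2, 0, 2, 3, 3, 0, 1, 3, 1]


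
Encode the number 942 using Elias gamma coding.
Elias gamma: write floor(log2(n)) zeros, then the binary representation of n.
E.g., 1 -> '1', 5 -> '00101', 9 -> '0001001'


num_bits = floor(log2(942)) + 1 = 10
leading_zeros = num_bits - 1 = 9
binary(942) = 1110101110

Elias gamma(942) = '000000000' + '1110101110' = 0000000001110101110 (19 bits)


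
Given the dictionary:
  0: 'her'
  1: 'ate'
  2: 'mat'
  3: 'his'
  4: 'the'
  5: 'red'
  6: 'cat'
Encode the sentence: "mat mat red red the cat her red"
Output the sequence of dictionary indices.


Look up each word in the dictionary:
  'mat' -> 2
  'mat' -> 2
  'red' -> 5
  'red' -> 5
  'the' -> 4
  'cat' -> 6
  'her' -> 0
  'red' -> 5

Encoded: [2, 2, 5, 5, 4, 6, 0, 5]


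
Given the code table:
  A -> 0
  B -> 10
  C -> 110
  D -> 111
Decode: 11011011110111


Decoding:
110 -> C
110 -> C
111 -> D
10 -> B
111 -> D


Result: CCDBD


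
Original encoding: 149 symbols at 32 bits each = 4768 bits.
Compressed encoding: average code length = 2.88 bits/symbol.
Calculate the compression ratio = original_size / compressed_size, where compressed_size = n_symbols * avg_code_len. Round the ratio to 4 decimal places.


original_size = n_symbols * orig_bits = 149 * 32 = 4768 bits
compressed_size = n_symbols * avg_code_len = 149 * 2.88 = 429.12 bits
ratio = original_size / compressed_size = 4768 / 429.12 = 11.1111

Compression ratio = 11.1111


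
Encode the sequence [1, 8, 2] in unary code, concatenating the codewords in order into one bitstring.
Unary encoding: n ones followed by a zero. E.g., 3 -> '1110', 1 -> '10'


Encode each number as n ones followed by a terminating 0:
  1 -> 10 (2 bits)
  8 -> 111111110 (9 bits)
  2 -> 110 (3 bits)
Total length = 2 + 9 + 3 = 14 bits.

Unary([1, 8, 2]) = 10111111110110 (14 bits)


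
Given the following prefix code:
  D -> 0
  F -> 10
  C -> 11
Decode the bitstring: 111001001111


Decoding step by step:
Bits 11 -> C
Bits 10 -> F
Bits 0 -> D
Bits 10 -> F
Bits 0 -> D
Bits 11 -> C
Bits 11 -> C


Decoded message: CFDFDCC


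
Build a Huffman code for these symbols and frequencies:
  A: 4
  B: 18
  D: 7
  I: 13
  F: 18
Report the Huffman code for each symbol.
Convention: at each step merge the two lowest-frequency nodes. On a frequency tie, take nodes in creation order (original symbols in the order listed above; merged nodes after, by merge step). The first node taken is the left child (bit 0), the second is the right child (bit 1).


Huffman tree construction:
Step 1: Merge A(4) + D(7) = 11
Step 2: Merge (A+D)(11) + I(13) = 24
Step 3: Merge B(18) + F(18) = 36
Step 4: Merge ((A+D)+I)(24) + (B+F)(36) = 60
Read each symbol's code off the tree from the root (left child = 0, right child = 1).

Codes:
  A: 000 (length 3)
  B: 10 (length 2)
  D: 001 (length 3)
  I: 01 (length 2)
  F: 11 (length 2)
Average code length: 131/60 = 2.1833 bits/symbol


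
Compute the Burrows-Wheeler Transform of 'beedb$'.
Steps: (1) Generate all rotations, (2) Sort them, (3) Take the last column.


Rotations (sorted):
  0: $beedb -> last char: b
  1: b$beed -> last char: d
  2: beedb$ -> last char: $
  3: db$bee -> last char: e
  4: edb$be -> last char: e
  5: eedb$b -> last char: b


BWT = bd$eeb


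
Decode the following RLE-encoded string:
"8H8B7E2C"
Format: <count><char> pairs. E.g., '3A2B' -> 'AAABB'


Expanding each <count><char> pair:
  8H -> 'HHHHHHHH'
  8B -> 'BBBBBBBB'
  7E -> 'EEEEEEE'
  2C -> 'CC'

Decoded = HHHHHHHHBBBBBBBBEEEEEEECC


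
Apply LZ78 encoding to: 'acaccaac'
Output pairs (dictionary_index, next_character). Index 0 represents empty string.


LZ78 encoding steps:
Dictionary: {0: ''}
Step 1: w='' (idx 0), next='a' -> output (0, 'a'), add 'a' as idx 1
Step 2: w='' (idx 0), next='c' -> output (0, 'c'), add 'c' as idx 2
Step 3: w='a' (idx 1), next='c' -> output (1, 'c'), add 'ac' as idx 3
Step 4: w='c' (idx 2), next='a' -> output (2, 'a'), add 'ca' as idx 4
Step 5: w='ac' (idx 3), end of input -> output (3, '')


Encoded: [(0, 'a'), (0, 'c'), (1, 'c'), (2, 'a'), (3, '')]


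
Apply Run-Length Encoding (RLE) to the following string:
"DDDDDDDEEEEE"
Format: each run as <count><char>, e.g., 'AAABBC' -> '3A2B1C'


Scanning runs left to right:
  i=0: run of 'D' x 7 -> '7D'
  i=7: run of 'E' x 5 -> '5E'

RLE = 7D5E


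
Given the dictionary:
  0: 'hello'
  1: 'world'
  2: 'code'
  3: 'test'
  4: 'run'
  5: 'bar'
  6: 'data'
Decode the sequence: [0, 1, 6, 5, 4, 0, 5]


Look up each index in the dictionary:
  0 -> 'hello'
  1 -> 'world'
  6 -> 'data'
  5 -> 'bar'
  4 -> 'run'
  0 -> 'hello'
  5 -> 'bar'

Decoded: "hello world data bar run hello bar"


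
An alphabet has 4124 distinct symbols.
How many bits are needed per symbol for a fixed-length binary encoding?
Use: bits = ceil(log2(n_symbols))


log2(4124) = 12.0098
Bracket: 2^12 = 4096 < 4124 <= 2^13 = 8192
So ceil(log2(4124)) = 13

bits = ceil(log2(4124)) = ceil(12.0098) = 13 bits


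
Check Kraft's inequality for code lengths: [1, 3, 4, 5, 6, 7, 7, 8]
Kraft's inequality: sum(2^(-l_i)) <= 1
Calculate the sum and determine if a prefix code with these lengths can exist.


Sum = 2^(-1) + 2^(-3) + 2^(-4) + 2^(-5) + 2^(-6) + 2^(-7) + 2^(-7) + 2^(-8)
    = 0.5 + 0.125 + 0.0625 + 0.03125 + 0.015625 + 0.0078125 + 0.0078125 + 0.00390625
    = 193/256 = 0.75390625
Since 0.75390625 <= 1, Kraft's inequality IS satisfied.
A prefix code with these lengths CAN exist.

Kraft sum = 0.75390625. Satisfied.


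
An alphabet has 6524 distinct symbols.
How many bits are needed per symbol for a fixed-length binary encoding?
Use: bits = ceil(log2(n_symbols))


log2(6524) = 12.6715
Bracket: 2^12 = 4096 < 6524 <= 2^13 = 8192
So ceil(log2(6524)) = 13

bits = ceil(log2(6524)) = ceil(12.6715) = 13 bits


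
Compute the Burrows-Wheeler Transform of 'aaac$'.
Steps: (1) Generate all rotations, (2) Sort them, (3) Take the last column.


Rotations (sorted):
  0: $aaac -> last char: c
  1: aaac$ -> last char: $
  2: aac$a -> last char: a
  3: ac$aa -> last char: a
  4: c$aaa -> last char: a


BWT = c$aaa


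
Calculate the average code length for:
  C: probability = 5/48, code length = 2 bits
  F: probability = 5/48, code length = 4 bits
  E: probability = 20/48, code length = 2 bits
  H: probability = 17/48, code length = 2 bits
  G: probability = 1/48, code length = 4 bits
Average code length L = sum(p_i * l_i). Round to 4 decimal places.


Weighted contributions p_i * l_i:
  C: (5/48) * 2 = 10/48
  F: (5/48) * 4 = 20/48
  E: (20/48) * 2 = 40/48
  H: (17/48) * 2 = 34/48
  G: (1/48) * 4 = 4/48
Sum = (10 + 20 + 40 + 34 + 4)/48 = 108/48

L = 108/48 = 2.2500 bits/symbol


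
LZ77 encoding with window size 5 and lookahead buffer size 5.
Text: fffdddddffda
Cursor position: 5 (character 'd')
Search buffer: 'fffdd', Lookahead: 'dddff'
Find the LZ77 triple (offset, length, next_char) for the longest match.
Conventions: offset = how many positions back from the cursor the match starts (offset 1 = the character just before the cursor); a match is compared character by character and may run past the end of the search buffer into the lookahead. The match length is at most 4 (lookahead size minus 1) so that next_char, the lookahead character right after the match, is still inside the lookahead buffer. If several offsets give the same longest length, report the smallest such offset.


Try each offset into the search buffer:
  offset=1 (pos 4, char 'd'): match length 3
  offset=2 (pos 3, char 'd'): match length 3
  offset=3 (pos 2, char 'f'): match length 0
  offset=4 (pos 1, char 'f'): match length 0
  offset=5 (pos 0, char 'f'): match length 0
Longest match has length 3, found at offsets 1, 2; take the smallest, offset 1.
next_char = character at position 5 + 3 = 8 -> 'f'

Best match: offset=1, length=3 (matching 'ddd' starting at position 4)
LZ77 triple: (1, 3, 'f')


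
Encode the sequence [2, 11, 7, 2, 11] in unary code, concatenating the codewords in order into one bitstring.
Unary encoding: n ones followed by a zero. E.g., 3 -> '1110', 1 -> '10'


Encode each number as n ones followed by a terminating 0:
  2 -> 110 (3 bits)
  11 -> 111111111110 (12 bits)
  7 -> 11111110 (8 bits)
  2 -> 110 (3 bits)
  11 -> 111111111110 (12 bits)
Total length = 3 + 12 + 8 + 3 + 12 = 38 bits.

Unary([2, 11, 7, 2, 11]) = 11011111111111011111110110111111111110 (38 bits)


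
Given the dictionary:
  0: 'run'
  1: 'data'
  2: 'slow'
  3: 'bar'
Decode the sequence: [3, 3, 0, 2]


Look up each index in the dictionary:
  3 -> 'bar'
  3 -> 'bar'
  0 -> 'run'
  2 -> 'slow'

Decoded: "bar bar run slow"


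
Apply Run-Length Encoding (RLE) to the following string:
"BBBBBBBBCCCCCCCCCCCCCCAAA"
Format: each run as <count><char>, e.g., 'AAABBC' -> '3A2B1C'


Scanning runs left to right:
  i=0: run of 'B' x 8 -> '8B'
  i=8: run of 'C' x 14 -> '14C'
  i=22: run of 'A' x 3 -> '3A'

RLE = 8B14C3A


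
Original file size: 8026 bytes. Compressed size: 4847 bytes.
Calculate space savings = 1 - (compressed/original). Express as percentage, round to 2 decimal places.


ratio = compressed/original = 4847/8026 = 0.603912
savings = 1 - ratio = 1 - 0.603912 = 0.396088
as a percentage: 0.396088 * 100 = 39.61%

Space savings = 1 - 4847/8026 = 39.61%


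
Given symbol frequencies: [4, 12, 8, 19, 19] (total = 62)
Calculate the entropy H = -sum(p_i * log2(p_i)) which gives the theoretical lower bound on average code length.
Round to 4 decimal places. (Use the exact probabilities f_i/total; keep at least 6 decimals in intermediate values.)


Per-symbol terms -p_i * log2(p_i) with p_i = f_i/62:
  p = 4/62 = 0.064516: log2(p) = -3.954196, -p*log2(p) = 0.255109
  p = 12/62 = 0.193548: log2(p) = -2.369234, -p*log2(p) = 0.458561
  p = 8/62 = 0.129032: log2(p) = -2.954196, -p*log2(p) = 0.381187
  p = 19/62 = 0.306452: log2(p) = -1.706269, -p*log2(p) = 0.522889
  p = 19/62 = 0.306452: log2(p) = -1.706269, -p*log2(p) = 0.522889
H = 0.255109 + 0.458561 + 0.381187 + 0.522889 + 0.522889 = 2.140635

H = 2.1406 bits/symbol


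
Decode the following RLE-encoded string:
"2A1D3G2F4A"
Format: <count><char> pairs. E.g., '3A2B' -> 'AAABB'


Expanding each <count><char> pair:
  2A -> 'AA'
  1D -> 'D'
  3G -> 'GGG'
  2F -> 'FF'
  4A -> 'AAAA'

Decoded = AADGGGFFAAAA


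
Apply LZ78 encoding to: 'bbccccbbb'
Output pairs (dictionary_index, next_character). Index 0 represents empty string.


LZ78 encoding steps:
Dictionary: {0: ''}
Step 1: w='' (idx 0), next='b' -> output (0, 'b'), add 'b' as idx 1
Step 2: w='b' (idx 1), next='c' -> output (1, 'c'), add 'bc' as idx 2
Step 3: w='' (idx 0), next='c' -> output (0, 'c'), add 'c' as idx 3
Step 4: w='c' (idx 3), next='c' -> output (3, 'c'), add 'cc' as idx 4
Step 5: w='b' (idx 1), next='b' -> output (1, 'b'), add 'bb' as idx 5
Step 6: w='b' (idx 1), end of input -> output (1, '')


Encoded: [(0, 'b'), (1, 'c'), (0, 'c'), (3, 'c'), (1, 'b'), (1, '')]


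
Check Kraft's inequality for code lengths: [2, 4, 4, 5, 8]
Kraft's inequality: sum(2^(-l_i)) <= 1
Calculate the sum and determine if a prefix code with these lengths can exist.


Sum = 2^(-2) + 2^(-4) + 2^(-4) + 2^(-5) + 2^(-8)
    = 0.25 + 0.0625 + 0.0625 + 0.03125 + 0.00390625
    = 105/256 = 0.41015625
Since 0.41015625 <= 1, Kraft's inequality IS satisfied.
A prefix code with these lengths CAN exist.

Kraft sum = 0.41015625. Satisfied.


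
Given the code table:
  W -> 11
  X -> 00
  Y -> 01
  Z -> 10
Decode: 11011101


Decoding:
11 -> W
01 -> Y
11 -> W
01 -> Y


Result: WYWY


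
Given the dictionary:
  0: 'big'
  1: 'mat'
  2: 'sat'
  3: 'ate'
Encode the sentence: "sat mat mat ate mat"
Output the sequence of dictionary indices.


Look up each word in the dictionary:
  'sat' -> 2
  'mat' -> 1
  'mat' -> 1
  'ate' -> 3
  'mat' -> 1

Encoded: [2, 1, 1, 3, 1]


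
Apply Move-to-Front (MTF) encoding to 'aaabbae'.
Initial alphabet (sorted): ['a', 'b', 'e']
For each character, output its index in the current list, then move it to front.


MTF encoding:
'a': index 0 in ['a', 'b', 'e'] -> ['a', 'b', 'e']
'a': index 0 in ['a', 'b', 'e'] -> ['a', 'b', 'e']
'a': index 0 in ['a', 'b', 'e'] -> ['a', 'b', 'e']
'b': index 1 in ['a', 'b', 'e'] -> ['b', 'a', 'e']
'b': index 0 in ['b', 'a', 'e'] -> ['b', 'a', 'e']
'a': index 1 in ['b', 'a', 'e'] -> ['a', 'b', 'e']
'e': index 2 in ['a', 'b', 'e'] -> ['e', 'a', 'b']


Output: [0, 0, 0, 1, 0, 1, 2]


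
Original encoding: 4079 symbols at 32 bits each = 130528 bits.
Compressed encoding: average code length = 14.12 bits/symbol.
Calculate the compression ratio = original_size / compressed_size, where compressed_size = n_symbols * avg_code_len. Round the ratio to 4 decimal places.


original_size = n_symbols * orig_bits = 4079 * 32 = 130528 bits
compressed_size = n_symbols * avg_code_len = 4079 * 14.12 = 57595.48 bits
ratio = original_size / compressed_size = 130528 / 57595.48 = 2.2663

Compression ratio = 2.2663


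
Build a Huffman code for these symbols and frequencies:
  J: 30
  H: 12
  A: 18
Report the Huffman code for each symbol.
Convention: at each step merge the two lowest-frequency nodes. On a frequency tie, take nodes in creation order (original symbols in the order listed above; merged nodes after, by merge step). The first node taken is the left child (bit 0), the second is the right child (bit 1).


Huffman tree construction:
Step 1: Merge H(12) + A(18) = 30
Step 2: Merge J(30) + (H+A)(30) = 60
Read each symbol's code off the tree from the root (left child = 0, right child = 1).

Codes:
  J: 0 (length 1)
  H: 10 (length 2)
  A: 11 (length 2)
Average code length: 90/60 = 1.5000 bits/symbol


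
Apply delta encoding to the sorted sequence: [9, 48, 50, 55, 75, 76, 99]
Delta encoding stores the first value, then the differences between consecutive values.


First value: 9
Deltas:
  48 - 9 = 39
  50 - 48 = 2
  55 - 50 = 5
  75 - 55 = 20
  76 - 75 = 1
  99 - 76 = 23


Delta encoded: [9, 39, 2, 5, 20, 1, 23]
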